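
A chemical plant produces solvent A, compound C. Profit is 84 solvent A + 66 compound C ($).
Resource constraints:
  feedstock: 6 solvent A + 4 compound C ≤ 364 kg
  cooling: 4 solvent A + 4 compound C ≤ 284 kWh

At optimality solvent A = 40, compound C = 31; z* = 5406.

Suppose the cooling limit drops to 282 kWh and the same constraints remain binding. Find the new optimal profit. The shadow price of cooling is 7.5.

Δb = -2, so new z* = 5406 + (7.5)·(-2) = 5406 − 15 = 5391.

5391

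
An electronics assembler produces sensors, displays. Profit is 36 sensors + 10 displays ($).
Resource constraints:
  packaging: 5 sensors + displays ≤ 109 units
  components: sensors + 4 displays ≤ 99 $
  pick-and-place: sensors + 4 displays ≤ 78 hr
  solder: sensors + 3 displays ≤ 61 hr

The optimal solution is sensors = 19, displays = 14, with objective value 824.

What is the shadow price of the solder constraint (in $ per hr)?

At the optimum: packaging uses 109 of 109 (binding); components uses 75 of 99 (slack = 24); pick-and-place uses 75 of 78 (slack = 3); solder uses 61 of 61 (binding).
Since components, pick-and-place are not tight, their duals are 0.
Dual feasibility on the basic columns requires 5·y_packaging + 1·y_solder = 36, 1·y_packaging + 3·y_solder = 10.
This yields shadow prices y_packaging = 7, y_solder = 1.
Shadow price of solder = 1.

1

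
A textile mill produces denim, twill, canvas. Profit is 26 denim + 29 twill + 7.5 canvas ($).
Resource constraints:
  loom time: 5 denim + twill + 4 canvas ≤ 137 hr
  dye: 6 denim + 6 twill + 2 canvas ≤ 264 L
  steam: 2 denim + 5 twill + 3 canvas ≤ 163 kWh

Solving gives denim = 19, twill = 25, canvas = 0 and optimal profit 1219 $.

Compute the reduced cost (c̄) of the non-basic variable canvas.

-3.5

At the optimum: loom time uses 120 of 137 (slack = 17); dye uses 264 of 264 (binding); steam uses 163 of 163 (binding).
By complementary slackness, y = 0 for the non-binding constraint.
From A_Bᵀ y = c: 6·y_dye + 2·y_steam = 26; 6·y_dye + 5·y_steam = 29.
→ y_dye = 4 and y_steam = 1.
Reduced cost of canvas: c₃ − yᵀa₃ = 7.5 − (4·2 + 1·3) = 7.5 − 11 = -3.5.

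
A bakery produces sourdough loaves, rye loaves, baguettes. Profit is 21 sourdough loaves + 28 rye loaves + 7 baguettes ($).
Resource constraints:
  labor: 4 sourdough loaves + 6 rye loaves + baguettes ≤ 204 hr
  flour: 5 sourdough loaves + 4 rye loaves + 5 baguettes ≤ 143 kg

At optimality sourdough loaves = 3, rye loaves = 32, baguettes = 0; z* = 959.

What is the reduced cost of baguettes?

Both labor and flour are binding at x*.
From A_Bᵀ y = c: 4·y_labor + 5·y_flour = 21; 6·y_labor + 4·y_flour = 28.
Solving: y_labor = 4, y_flour = 1.
Reduced cost of baguettes: c₃ − yᵀa₃ = 7 − (4·1 + 1·5) = 7 − 9 = -2.

-2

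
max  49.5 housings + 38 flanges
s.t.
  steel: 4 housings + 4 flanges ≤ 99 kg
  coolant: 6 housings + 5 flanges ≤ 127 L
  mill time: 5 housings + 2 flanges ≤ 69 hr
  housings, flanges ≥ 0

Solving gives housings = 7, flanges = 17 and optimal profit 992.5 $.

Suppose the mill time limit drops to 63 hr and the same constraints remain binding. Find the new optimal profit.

983.5

Check each constraint at x*: steel 96/99 (slack 3); coolant 127/127 (tight); mill time 69/69 (tight).
By complementary slackness, y = 0 for the non-binding constraint.
From A_Bᵀ y = c: 6·y_coolant + 5·y_mill time = 49.5; 5·y_coolant + 2·y_mill time = 38.
This yields shadow prices y_coolant = 7, y_mill time = 1.5.
Δz = y_mill time·Δb = 1.5 × (-6) = -9, so new z* = 992.5 − 9 = 983.5.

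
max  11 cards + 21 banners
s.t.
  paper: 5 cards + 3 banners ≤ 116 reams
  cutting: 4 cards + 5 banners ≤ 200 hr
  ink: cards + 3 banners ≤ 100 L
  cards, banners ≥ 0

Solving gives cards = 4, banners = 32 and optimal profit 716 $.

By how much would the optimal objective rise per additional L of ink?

Binding: paper and ink. Non-binding: cutting (24 unused).
By complementary slackness, y = 0 for the non-binding constraint.
From A_Bᵀ y = c: 5·y_paper + 1·y_ink = 11; 3·y_paper + 3·y_ink = 21.
→ y_paper = 1 and y_ink = 6.
Shadow price of ink = 6.

6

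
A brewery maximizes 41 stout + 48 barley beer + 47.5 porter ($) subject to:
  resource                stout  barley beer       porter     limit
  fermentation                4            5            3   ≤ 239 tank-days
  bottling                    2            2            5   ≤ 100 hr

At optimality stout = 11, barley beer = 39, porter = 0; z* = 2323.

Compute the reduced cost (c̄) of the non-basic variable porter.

-6

Check each constraint at x*: fermentation 239/239 (tight); bottling 100/100 (tight).
From A_Bᵀ y = c: 4·y_fermentation + 2·y_bottling = 41; 5·y_fermentation + 2·y_bottling = 48.
This yields shadow prices y_fermentation = 7, y_bottling = 6.5.
Reduced cost of porter: c₃ − yᵀa₃ = 47.5 − (7·3 + 6.5·5) = 47.5 − 53.5 = -6.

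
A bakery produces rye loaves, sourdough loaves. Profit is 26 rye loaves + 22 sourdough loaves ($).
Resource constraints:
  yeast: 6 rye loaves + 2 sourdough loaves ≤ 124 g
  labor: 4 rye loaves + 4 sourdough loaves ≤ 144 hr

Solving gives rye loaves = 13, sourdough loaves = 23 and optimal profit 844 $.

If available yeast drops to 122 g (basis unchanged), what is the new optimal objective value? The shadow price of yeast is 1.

842

Δb = -2, so new z* = 844 + (1)·(-2) = 844 − 2 = 842.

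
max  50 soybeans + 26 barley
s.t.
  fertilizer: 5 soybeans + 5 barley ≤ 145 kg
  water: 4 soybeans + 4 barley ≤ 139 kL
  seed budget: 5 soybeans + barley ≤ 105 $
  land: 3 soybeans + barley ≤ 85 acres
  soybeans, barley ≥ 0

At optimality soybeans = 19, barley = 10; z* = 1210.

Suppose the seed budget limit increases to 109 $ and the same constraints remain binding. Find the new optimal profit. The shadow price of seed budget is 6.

1234

Δb = 4, so new z* = 1210 + (6)·(4) = 1210 + 24 = 1234.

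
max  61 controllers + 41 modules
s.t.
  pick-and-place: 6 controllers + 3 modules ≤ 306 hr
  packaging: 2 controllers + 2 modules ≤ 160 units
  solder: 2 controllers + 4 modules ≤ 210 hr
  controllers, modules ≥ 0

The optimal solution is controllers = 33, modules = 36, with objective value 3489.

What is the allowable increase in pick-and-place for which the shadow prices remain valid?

Binding constraints: pick-and-place, solder. The basis is B = [[6,3],[2,4]] with det 18.
Per unit increase in pick-and-place, x* moves by d = (0.2222, -0.1111).
The basis stays optimal until packaging becomes binding; allowable increase = 99 hr.

99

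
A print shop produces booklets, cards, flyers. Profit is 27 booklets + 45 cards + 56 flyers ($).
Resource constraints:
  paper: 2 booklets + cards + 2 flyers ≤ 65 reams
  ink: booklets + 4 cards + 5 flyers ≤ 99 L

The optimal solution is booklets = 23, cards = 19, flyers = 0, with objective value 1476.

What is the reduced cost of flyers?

-7

At the optimum: paper uses 65 of 65 (binding); ink uses 99 of 99 (binding).
Dual feasibility on the basic columns requires 2·y_paper + 1·y_ink = 27, 1·y_paper + 4·y_ink = 45.
→ y_paper = 9 and y_ink = 9.
Reduced cost of flyers: c₃ − yᵀa₃ = 56 − (9·2 + 9·5) = 56 − 63 = -7.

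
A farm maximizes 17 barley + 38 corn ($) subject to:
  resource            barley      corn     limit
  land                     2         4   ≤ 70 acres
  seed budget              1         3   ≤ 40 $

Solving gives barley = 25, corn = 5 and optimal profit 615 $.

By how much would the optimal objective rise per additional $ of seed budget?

4

At the optimum: land uses 70 of 70 (binding); seed budget uses 40 of 40 (binding).
From A_Bᵀ y = c: 2·y_land + 1·y_seed budget = 17; 4·y_land + 3·y_seed budget = 38.
Solving: y_land = 6.5, y_seed budget = 4.
Shadow price of seed budget = 4.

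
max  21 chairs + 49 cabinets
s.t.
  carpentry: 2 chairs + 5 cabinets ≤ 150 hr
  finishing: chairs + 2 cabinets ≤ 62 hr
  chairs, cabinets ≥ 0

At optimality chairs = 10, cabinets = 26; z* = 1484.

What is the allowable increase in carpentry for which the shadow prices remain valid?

5

Binding constraints: carpentry, finishing. The basis is B = [[2,5],[1,2]] with det -1.
Per unit increase in carpentry, x* moves by d = (-2, 1).
The basis stays optimal until chairs reaches 0; allowable increase = 5 hr.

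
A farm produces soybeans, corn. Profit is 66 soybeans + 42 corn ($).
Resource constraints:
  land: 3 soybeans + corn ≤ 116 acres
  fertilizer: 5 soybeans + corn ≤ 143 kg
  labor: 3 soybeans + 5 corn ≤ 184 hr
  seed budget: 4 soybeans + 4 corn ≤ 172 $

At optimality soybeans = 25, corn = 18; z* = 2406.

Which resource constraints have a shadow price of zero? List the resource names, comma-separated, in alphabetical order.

labor, land

land: 93/116 (slack 23)
fertilizer: 143/143 (binding)
labor: 165/184 (slack 19)
seed budget: 172/172 (binding)
By complementary slackness, a constraint with positive slack has shadow price 0 → labor, land.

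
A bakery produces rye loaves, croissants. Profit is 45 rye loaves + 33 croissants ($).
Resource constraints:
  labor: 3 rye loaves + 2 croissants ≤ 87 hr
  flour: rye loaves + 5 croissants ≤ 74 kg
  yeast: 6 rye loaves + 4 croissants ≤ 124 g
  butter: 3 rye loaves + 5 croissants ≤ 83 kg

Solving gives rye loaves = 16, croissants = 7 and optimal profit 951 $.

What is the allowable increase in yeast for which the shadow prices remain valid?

42

Binding constraints: yeast, butter. The basis is B = [[6,4],[3,5]] with det 18.
Per unit increase in yeast, x* moves by d = (0.2778, -0.1667).
The basis stays optimal until croissants reaches 0; allowable increase = 42 g.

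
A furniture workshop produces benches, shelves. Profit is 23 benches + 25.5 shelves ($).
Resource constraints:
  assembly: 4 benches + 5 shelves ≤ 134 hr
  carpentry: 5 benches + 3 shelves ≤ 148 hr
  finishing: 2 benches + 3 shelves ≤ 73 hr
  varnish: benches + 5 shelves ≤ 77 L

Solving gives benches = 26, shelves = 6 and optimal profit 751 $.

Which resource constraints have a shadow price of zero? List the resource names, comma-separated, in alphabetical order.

finishing, varnish

assembly: 134/134 (binding)
carpentry: 148/148 (binding)
finishing: 70/73 (slack 3)
varnish: 56/77 (slack 21)
By complementary slackness, a constraint with positive slack has shadow price 0 → finishing, varnish.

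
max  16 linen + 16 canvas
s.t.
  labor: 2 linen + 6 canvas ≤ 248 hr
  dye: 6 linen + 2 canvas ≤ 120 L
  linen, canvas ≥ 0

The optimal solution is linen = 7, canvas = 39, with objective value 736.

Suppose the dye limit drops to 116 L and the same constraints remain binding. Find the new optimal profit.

728

Check each constraint at x*: labor 248/248 (tight); dye 120/120 (tight).
The binding rows give the dual system: 2·y_labor + 6·y_dye = 16 and 6·y_labor + 2·y_dye = 16.
Solving: y_labor = 2, y_dye = 2.
Δz = y_dye·Δb = 2 × (-4) = -8, so new z* = 736 − 8 = 728.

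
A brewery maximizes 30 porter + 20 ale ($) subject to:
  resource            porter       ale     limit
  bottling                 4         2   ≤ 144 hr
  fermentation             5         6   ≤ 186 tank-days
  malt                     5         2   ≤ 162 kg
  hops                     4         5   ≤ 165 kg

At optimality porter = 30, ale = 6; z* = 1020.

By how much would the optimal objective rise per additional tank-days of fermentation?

2

Check each constraint at x*: bottling 132/144 (slack 12); fermentation 186/186 (tight); malt 162/162 (tight); hops 150/165 (slack 15).
Since bottling, hops are not tight, their duals are 0.
The binding rows give the dual system: 5·y_fermentation + 5·y_malt = 30 and 6·y_fermentation + 2·y_malt = 20.
Solving: y_fermentation = 2, y_malt = 4.
Shadow price of fermentation = 2.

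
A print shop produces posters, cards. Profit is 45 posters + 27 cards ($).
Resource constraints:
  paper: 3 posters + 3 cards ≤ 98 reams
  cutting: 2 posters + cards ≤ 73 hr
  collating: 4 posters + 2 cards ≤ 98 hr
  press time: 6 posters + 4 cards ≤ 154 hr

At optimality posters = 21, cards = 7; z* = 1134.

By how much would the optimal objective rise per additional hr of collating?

Check each constraint at x*: paper 84/98 (slack 14); cutting 49/73 (slack 24); collating 98/98 (tight); press time 154/154 (tight).
By complementary slackness, y = 0 for the non-binding constraints.
From A_Bᵀ y = c: 4·y_collating + 6·y_press time = 45; 2·y_collating + 4·y_press time = 27.
This yields shadow prices y_collating = 4.5, y_press time = 4.5.
Shadow price of collating = 4.5.

4.5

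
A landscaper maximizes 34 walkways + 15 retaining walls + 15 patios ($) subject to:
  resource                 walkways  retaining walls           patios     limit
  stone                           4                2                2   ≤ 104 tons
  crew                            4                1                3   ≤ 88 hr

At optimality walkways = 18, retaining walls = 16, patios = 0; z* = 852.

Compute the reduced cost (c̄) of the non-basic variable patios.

Check each constraint at x*: stone 104/104 (tight); crew 88/88 (tight).
The binding rows give the dual system: 4·y_stone + 4·y_crew = 34 and 2·y_stone + 1·y_crew = 15.
→ y_stone = 6.5 and y_crew = 2.
Reduced cost of patios: c₃ − yᵀa₃ = 15 − (6.5·2 + 2·3) = 15 − 19 = -4.

-4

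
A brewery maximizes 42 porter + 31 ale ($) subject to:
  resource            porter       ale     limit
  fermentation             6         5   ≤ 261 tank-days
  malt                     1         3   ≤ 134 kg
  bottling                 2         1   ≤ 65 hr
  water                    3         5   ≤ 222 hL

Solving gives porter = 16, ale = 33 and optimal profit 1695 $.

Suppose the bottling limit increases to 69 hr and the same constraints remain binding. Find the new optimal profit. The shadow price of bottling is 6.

Δb = 4, so new z* = 1695 + (6)·(4) = 1695 + 24 = 1719.

1719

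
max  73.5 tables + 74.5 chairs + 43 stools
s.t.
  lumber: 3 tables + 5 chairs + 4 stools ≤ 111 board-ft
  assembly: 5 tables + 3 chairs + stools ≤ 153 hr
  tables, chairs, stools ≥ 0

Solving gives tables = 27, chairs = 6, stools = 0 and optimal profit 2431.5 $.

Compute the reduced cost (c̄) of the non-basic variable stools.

Check each constraint at x*: lumber 111/111 (tight); assembly 153/153 (tight).
From A_Bᵀ y = c: 3·y_lumber + 5·y_assembly = 73.5; 5·y_lumber + 3·y_assembly = 74.5.
This yields shadow prices y_lumber = 9.5, y_assembly = 9.
Reduced cost of stools: c₃ − yᵀa₃ = 43 − (9.5·4 + 9·1) = 43 − 47 = -4.

-4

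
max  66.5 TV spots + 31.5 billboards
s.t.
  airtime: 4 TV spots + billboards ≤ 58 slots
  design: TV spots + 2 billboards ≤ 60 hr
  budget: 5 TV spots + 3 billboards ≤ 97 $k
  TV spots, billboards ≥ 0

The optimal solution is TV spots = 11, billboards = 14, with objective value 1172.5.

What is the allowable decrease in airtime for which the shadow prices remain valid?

Binding constraints: airtime, budget. The basis is B = [[4,1],[5,3]] with det 7.
Per unit decrease in airtime, x* moves by d = (-0.4286, 0.7143).
The basis stays optimal until design becomes binding; allowable decrease = 21 slots.

21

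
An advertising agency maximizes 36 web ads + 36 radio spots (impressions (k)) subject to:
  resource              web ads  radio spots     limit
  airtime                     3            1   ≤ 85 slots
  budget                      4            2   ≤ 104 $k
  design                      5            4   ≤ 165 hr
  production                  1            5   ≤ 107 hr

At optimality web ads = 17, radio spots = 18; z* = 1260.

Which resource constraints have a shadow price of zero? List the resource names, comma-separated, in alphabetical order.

airtime: 69/85 (slack 16)
budget: 104/104 (binding)
design: 157/165 (slack 8)
production: 107/107 (binding)
By complementary slackness, a constraint with positive slack has shadow price 0 → airtime, design.

airtime, design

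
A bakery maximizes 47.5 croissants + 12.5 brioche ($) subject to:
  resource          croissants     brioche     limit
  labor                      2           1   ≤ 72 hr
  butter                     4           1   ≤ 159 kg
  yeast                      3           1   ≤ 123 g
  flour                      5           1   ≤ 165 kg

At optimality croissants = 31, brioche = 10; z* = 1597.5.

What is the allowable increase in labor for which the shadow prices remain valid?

30

Binding constraints: labor, flour. The basis is B = [[2,1],[5,1]] with det -3.
Per unit increase in labor, x* moves by d = (-0.3333, 1.6667).
The basis stays optimal until yeast becomes binding; allowable increase = 30 hr.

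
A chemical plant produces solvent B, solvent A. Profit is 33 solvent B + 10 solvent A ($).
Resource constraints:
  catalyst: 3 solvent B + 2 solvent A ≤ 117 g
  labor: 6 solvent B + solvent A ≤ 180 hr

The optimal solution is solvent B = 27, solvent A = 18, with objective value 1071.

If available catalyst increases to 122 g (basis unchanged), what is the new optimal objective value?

At the optimum: catalyst uses 117 of 117 (binding); labor uses 180 of 180 (binding).
Dual feasibility on the basic columns requires 3·y_catalyst + 6·y_labor = 33, 2·y_catalyst + 1·y_labor = 10.
This yields shadow prices y_catalyst = 3, y_labor = 4.
Δz = y_catalyst·Δb = 3 × (5) = 15, so new z* = 1071 + 15 = 1086.

1086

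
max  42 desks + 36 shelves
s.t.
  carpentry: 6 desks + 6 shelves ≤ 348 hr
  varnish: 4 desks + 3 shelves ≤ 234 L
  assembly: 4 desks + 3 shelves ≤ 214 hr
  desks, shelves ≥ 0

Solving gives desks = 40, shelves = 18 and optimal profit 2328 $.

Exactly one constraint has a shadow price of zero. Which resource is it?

carpentry: 348/348 (binding)
varnish: 214/234 (slack 20)
assembly: 214/214 (binding)
By complementary slackness, a constraint with positive slack has shadow price 0 → varnish.

varnish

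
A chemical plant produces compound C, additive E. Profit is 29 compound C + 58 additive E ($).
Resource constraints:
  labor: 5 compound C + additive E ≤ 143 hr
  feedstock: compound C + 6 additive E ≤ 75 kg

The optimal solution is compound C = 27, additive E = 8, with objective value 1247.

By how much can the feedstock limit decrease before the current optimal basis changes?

Binding constraints: labor, feedstock. The basis is B = [[5,1],[1,6]] with det 29.
Per unit decrease in feedstock, x* moves by d = (0.0345, -0.1724).
The basis stays optimal until additive E reaches 0; allowable decrease = 46.4 kg.

46.4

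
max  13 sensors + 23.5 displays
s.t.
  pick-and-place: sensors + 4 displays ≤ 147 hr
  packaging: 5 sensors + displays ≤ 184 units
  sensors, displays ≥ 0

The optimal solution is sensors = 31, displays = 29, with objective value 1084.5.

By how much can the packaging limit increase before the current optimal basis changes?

551

Binding constraints: pick-and-place, packaging. The basis is B = [[1,4],[5,1]] with det -19.
Per unit increase in packaging, x* moves by d = (0.2105, -0.0526).
The basis stays optimal until displays reaches 0; allowable increase = 551 units.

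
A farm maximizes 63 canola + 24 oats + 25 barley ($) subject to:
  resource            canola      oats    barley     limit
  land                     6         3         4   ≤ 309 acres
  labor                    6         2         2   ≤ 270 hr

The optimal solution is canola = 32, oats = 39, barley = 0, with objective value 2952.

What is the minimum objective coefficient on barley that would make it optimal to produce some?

Both land and labor are binding at x*.
Dual feasibility on the basic columns requires 6·y_land + 6·y_labor = 63, 3·y_land + 2·y_labor = 24.
→ y_land = 3 and y_labor = 7.5.
barley enters the basis when its profit ≥ yᵀa₃ = 3·4 + 7.5·2 = 27.

27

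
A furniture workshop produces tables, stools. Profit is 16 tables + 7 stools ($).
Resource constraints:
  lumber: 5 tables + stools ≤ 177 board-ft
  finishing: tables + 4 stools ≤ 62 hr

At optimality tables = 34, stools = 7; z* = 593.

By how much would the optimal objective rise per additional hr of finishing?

At the optimum: lumber uses 177 of 177 (binding); finishing uses 62 of 62 (binding).
The binding rows give the dual system: 5·y_lumber + 1·y_finishing = 16 and 1·y_lumber + 4·y_finishing = 7.
Solving: y_lumber = 3, y_finishing = 1.
Shadow price of finishing = 1.

1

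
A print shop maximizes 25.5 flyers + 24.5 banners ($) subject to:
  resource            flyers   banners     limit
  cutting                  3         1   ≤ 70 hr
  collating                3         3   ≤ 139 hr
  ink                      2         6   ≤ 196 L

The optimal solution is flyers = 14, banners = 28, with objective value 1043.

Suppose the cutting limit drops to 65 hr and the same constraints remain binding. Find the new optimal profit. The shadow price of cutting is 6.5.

Δb = -5, so new z* = 1043 + (6.5)·(-5) = 1043 − 32.5 = 1010.5.

1010.5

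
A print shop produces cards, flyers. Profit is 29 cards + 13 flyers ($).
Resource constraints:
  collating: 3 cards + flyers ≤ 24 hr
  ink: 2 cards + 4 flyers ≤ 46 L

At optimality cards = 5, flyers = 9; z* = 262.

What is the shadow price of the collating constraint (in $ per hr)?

Both collating and ink are binding at x*.
Dual feasibility on the basic columns requires 3·y_collating + 2·y_ink = 29, 1·y_collating + 4·y_ink = 13.
Solving: y_collating = 9, y_ink = 1.
Shadow price of collating = 9.

9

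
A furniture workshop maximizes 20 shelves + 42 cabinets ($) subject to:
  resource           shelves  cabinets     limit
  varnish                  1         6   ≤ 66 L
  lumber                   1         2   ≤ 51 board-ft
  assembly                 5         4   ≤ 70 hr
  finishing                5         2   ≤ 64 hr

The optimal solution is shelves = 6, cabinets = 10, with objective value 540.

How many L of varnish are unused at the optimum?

0

varnish used = 1·6 + 6·10 = 66; slack = 66 − 66 = 0.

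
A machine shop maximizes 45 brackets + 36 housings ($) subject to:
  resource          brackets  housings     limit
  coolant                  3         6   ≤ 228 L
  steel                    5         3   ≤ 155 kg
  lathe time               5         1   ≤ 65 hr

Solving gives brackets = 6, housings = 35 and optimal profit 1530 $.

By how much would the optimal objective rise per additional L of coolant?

Binding: coolant and lathe time. Non-binding: steel (20 unused).
By complementary slackness, y = 0 for the non-binding constraint.
From A_Bᵀ y = c: 3·y_coolant + 5·y_lathe time = 45; 6·y_coolant + 1·y_lathe time = 36.
Solving: y_coolant = 5, y_lathe time = 6.
Shadow price of coolant = 5.

5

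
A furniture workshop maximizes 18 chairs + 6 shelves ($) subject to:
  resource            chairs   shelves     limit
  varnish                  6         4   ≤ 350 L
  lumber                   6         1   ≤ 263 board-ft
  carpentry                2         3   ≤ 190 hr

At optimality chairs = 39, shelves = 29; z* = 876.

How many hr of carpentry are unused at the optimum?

carpentry used = 2·39 + 3·29 = 165; slack = 190 − 165 = 25.

25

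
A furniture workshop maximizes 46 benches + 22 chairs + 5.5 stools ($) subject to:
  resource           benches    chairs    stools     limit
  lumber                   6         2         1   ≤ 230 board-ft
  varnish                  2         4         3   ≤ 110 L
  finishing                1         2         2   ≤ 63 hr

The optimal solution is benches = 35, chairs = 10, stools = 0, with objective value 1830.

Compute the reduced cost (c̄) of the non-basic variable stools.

-7.5

Binding: lumber and varnish. Non-binding: finishing (8 unused).
Since finishing is not tight, its dual is 0.
From A_Bᵀ y = c: 6·y_lumber + 2·y_varnish = 46; 2·y_lumber + 4·y_varnish = 22.
→ y_lumber = 7 and y_varnish = 2.
Reduced cost of stools: c₃ − yᵀa₃ = 5.5 − (7·1 + 2·3) = 5.5 − 13 = -7.5.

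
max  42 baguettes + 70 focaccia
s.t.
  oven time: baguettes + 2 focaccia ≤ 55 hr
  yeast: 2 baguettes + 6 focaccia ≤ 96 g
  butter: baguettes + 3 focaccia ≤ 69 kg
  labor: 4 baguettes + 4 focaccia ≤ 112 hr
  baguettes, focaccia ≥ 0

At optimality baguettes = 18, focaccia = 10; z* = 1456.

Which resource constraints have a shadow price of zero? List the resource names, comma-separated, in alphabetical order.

butter, oven time

oven time: 38/55 (slack 17)
yeast: 96/96 (binding)
butter: 48/69 (slack 21)
labor: 112/112 (binding)
By complementary slackness, a constraint with positive slack has shadow price 0 → butter, oven time.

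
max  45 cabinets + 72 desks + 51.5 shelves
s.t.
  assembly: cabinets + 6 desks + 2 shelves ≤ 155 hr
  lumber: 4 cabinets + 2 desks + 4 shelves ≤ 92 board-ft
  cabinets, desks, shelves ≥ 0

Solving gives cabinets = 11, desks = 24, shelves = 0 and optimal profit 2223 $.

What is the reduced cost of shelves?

-2.5

Check each constraint at x*: assembly 155/155 (tight); lumber 92/92 (tight).
The binding rows give the dual system: 1·y_assembly + 4·y_lumber = 45 and 6·y_assembly + 2·y_lumber = 72.
This yields shadow prices y_assembly = 9, y_lumber = 9.
Reduced cost of shelves: c₃ − yᵀa₃ = 51.5 − (9·2 + 9·4) = 51.5 − 54 = -2.5.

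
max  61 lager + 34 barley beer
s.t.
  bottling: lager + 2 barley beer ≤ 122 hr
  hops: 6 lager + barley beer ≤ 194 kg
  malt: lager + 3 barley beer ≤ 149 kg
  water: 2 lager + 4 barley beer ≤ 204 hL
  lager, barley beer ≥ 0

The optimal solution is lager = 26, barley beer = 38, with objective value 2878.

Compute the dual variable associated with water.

6.5

At the optimum: bottling uses 102 of 122 (slack = 20); hops uses 194 of 194 (binding); malt uses 140 of 149 (slack = 9); water uses 204 of 204 (binding).
Since bottling, malt are not tight, their duals are 0.
From A_Bᵀ y = c: 6·y_hops + 2·y_water = 61; 1·y_hops + 4·y_water = 34.
Solving: y_hops = 8, y_water = 6.5.
Shadow price of water = 6.5.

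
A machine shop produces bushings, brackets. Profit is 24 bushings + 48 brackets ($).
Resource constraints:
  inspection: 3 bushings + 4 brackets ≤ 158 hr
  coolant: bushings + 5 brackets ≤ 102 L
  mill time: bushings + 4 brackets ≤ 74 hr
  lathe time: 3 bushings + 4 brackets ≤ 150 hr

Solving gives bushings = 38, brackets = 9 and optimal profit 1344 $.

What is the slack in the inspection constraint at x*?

inspection used = 3·38 + 4·9 = 150; slack = 158 − 150 = 8.

8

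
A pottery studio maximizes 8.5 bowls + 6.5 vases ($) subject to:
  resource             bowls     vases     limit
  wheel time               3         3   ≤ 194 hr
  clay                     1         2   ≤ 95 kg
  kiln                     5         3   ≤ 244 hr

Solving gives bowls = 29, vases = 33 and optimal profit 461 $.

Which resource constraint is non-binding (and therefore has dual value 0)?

wheel time

wheel time: 186/194 (slack 8)
clay: 95/95 (binding)
kiln: 244/244 (binding)
By complementary slackness, a constraint with positive slack has shadow price 0 → wheel time.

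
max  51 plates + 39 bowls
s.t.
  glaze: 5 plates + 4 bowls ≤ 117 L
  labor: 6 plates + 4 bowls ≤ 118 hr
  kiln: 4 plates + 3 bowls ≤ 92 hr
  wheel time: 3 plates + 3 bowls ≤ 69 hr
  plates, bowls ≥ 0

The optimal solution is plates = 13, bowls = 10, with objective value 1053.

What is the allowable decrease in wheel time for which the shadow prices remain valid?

10

Binding constraints: labor, wheel time. The basis is B = [[6,4],[3,3]] with det 6.
Per unit decrease in wheel time, x* moves by d = (0.6667, -1).
The basis stays optimal until bowls reaches 0; allowable decrease = 10 hr.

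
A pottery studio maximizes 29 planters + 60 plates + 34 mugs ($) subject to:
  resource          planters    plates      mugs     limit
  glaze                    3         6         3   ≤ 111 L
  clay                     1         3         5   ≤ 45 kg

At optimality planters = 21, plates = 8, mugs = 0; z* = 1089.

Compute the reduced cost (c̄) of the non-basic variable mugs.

-3

Check each constraint at x*: glaze 111/111 (tight); clay 45/45 (tight).
Dual feasibility on the basic columns requires 3·y_glaze + 1·y_clay = 29, 6·y_glaze + 3·y_clay = 60.
→ y_glaze = 9 and y_clay = 2.
Reduced cost of mugs: c₃ − yᵀa₃ = 34 − (9·3 + 2·5) = 34 − 37 = -3.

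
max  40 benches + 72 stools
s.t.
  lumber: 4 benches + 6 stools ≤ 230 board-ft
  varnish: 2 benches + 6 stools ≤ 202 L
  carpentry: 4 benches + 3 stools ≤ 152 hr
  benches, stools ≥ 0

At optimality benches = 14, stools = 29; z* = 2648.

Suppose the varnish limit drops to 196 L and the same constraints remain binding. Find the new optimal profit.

Binding: lumber and varnish. Non-binding: carpentry (9 unused).
By complementary slackness, y = 0 for the non-binding constraint.
Dual feasibility on the basic columns requires 4·y_lumber + 2·y_varnish = 40, 6·y_lumber + 6·y_varnish = 72.
→ y_lumber = 8 and y_varnish = 4.
Δz = y_varnish·Δb = 4 × (-6) = -24, so new z* = 2648 − 24 = 2624.

2624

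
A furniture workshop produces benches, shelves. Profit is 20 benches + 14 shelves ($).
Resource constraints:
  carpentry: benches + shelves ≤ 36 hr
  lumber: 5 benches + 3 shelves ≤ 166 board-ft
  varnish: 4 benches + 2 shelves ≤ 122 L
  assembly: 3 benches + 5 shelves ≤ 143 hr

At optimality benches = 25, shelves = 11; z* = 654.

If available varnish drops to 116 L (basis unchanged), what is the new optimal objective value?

636

Check each constraint at x*: carpentry 36/36 (tight); lumber 158/166 (slack 8); varnish 122/122 (tight); assembly 130/143 (slack 13).
Slack constraints have shadow price 0 (complementary slackness).
From A_Bᵀ y = c: 1·y_carpentry + 4·y_varnish = 20; 1·y_carpentry + 2·y_varnish = 14.
This yields shadow prices y_carpentry = 8, y_varnish = 3.
Δz = y_varnish·Δb = 3 × (-6) = -18, so new z* = 654 − 18 = 636.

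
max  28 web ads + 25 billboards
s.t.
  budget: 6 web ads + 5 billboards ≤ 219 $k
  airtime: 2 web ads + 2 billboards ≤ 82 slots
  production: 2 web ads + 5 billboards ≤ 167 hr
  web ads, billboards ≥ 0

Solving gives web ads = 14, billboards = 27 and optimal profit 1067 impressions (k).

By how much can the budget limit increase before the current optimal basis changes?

Binding constraints: budget, airtime. The basis is B = [[6,5],[2,2]] with det 2.
Per unit increase in budget, x* moves by d = (1, -1).
The basis stays optimal until billboards reaches 0; allowable increase = 27 $k.

27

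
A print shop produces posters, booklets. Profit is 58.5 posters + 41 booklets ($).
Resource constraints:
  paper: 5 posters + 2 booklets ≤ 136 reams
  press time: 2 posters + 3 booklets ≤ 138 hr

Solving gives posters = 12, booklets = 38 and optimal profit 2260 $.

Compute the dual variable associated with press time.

8

Both paper and press time are binding at x*.
Dual feasibility on the basic columns requires 5·y_paper + 2·y_press time = 58.5, 2·y_paper + 3·y_press time = 41.
→ y_paper = 8.5 and y_press time = 8.
Shadow price of press time = 8.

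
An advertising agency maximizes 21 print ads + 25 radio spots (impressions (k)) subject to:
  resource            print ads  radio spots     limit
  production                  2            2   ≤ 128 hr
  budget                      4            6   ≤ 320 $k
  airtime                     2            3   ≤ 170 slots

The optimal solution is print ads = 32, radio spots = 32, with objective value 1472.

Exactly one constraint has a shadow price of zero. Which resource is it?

production: 128/128 (binding)
budget: 320/320 (binding)
airtime: 160/170 (slack 10)
By complementary slackness, a constraint with positive slack has shadow price 0 → airtime.

airtime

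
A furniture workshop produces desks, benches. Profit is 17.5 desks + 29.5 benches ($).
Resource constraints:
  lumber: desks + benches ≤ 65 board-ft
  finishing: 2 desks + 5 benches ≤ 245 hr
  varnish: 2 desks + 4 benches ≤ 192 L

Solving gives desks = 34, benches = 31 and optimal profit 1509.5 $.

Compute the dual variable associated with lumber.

5.5

At the optimum: lumber uses 65 of 65 (binding); finishing uses 223 of 245 (slack = 22); varnish uses 192 of 192 (binding).
Slack constraints have shadow price 0 (complementary slackness).
The binding rows give the dual system: 1·y_lumber + 2·y_varnish = 17.5 and 1·y_lumber + 4·y_varnish = 29.5.
Solving: y_lumber = 5.5, y_varnish = 6.
Shadow price of lumber = 5.5.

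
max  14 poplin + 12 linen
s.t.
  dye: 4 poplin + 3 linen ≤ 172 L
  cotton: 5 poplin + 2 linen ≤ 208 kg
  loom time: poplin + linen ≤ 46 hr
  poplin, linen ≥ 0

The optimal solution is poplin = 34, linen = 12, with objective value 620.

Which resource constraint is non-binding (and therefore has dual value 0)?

dye: 172/172 (binding)
cotton: 194/208 (slack 14)
loom time: 46/46 (binding)
By complementary slackness, a constraint with positive slack has shadow price 0 → cotton.

cotton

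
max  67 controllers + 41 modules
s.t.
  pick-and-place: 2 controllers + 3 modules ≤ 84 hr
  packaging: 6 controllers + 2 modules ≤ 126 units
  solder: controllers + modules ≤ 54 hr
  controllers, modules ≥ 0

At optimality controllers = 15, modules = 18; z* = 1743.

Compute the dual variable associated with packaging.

8.5

Check each constraint at x*: pick-and-place 84/84 (tight); packaging 126/126 (tight); solder 33/54 (slack 21).
Slack constraints have shadow price 0 (complementary slackness).
From A_Bᵀ y = c: 2·y_pick-and-place + 6·y_packaging = 67; 3·y_pick-and-place + 2·y_packaging = 41.
Solving: y_pick-and-place = 8, y_packaging = 8.5.
Shadow price of packaging = 8.5.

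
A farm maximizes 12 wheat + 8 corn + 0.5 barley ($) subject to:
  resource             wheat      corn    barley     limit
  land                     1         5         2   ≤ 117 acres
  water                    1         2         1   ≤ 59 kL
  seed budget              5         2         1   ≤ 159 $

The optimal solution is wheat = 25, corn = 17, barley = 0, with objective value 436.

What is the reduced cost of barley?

-3.5

Binding: water and seed budget. Non-binding: land (7 unused).
Since land is not tight, its dual is 0.
From A_Bᵀ y = c: 1·y_water + 5·y_seed budget = 12; 2·y_water + 2·y_seed budget = 8.
Solving: y_water = 2, y_seed budget = 2.
Reduced cost of barley: c₃ − yᵀa₃ = 0.5 − (2·1 + 2·1) = 0.5 − 4 = -3.5.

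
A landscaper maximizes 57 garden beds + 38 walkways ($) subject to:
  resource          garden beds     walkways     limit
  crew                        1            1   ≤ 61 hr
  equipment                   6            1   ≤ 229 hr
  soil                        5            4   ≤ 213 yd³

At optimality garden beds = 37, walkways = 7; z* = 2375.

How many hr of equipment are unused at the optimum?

equipment used = 6·37 + 1·7 = 229; slack = 229 − 229 = 0.

0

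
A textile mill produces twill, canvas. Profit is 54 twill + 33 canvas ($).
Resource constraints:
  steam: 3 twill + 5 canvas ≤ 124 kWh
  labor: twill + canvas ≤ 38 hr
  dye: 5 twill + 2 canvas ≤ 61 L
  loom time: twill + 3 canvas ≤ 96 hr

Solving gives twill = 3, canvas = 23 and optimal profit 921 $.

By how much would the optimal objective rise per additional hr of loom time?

Check each constraint at x*: steam 124/124 (tight); labor 26/38 (slack 12); dye 61/61 (tight); loom time 72/96 (slack 24).
Slack constraints have shadow price 0 (complementary slackness).
From A_Bᵀ y = c: 3·y_steam + 5·y_dye = 54; 5·y_steam + 2·y_dye = 33.
→ y_steam = 3 and y_dye = 9.
Shadow price of loom time = 0.

0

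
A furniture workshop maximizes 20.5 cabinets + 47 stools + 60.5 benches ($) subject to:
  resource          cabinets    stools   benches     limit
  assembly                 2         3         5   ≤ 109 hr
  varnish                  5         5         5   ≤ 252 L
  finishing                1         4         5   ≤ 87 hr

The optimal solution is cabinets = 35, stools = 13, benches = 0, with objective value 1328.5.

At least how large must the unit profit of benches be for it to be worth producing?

At the optimum: assembly uses 109 of 109 (binding); varnish uses 240 of 252 (slack = 12); finishing uses 87 of 87 (binding).
By complementary slackness, y = 0 for the non-binding constraint.
The binding rows give the dual system: 2·y_assembly + 1·y_finishing = 20.5 and 3·y_assembly + 4·y_finishing = 47.
Solving: y_assembly = 7, y_finishing = 6.5.
benches enters the basis when its profit ≥ yᵀa₃ = 7·5 + 6.5·5 = 67.5.

67.5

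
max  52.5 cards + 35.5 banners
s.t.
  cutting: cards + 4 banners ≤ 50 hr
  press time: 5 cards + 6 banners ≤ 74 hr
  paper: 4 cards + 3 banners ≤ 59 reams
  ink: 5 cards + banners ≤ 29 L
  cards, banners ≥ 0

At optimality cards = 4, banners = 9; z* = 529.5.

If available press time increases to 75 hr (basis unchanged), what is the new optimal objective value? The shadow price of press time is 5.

534.5

Δb = 1, so new z* = 529.5 + (5)·(1) = 529.5 + 5 = 534.5.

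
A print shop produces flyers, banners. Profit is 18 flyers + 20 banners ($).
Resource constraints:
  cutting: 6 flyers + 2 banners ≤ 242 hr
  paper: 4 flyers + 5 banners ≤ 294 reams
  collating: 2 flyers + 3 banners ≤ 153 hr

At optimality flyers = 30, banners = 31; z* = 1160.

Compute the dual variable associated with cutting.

Binding: cutting and collating. Non-binding: paper (19 unused).
Slack constraints have shadow price 0 (complementary slackness).
The binding rows give the dual system: 6·y_cutting + 2·y_collating = 18 and 2·y_cutting + 3·y_collating = 20.
Solving: y_cutting = 1, y_collating = 6.
Shadow price of cutting = 1.

1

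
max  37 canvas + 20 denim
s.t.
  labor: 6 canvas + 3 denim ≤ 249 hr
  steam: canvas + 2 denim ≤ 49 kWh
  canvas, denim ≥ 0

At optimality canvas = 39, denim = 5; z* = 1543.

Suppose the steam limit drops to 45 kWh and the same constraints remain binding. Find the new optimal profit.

At the optimum: labor uses 249 of 249 (binding); steam uses 49 of 49 (binding).
Dual feasibility on the basic columns requires 6·y_labor + 1·y_steam = 37, 3·y_labor + 2·y_steam = 20.
→ y_labor = 6 and y_steam = 1.
Δz = y_steam·Δb = 1 × (-4) = -4, so new z* = 1543 − 4 = 1539.

1539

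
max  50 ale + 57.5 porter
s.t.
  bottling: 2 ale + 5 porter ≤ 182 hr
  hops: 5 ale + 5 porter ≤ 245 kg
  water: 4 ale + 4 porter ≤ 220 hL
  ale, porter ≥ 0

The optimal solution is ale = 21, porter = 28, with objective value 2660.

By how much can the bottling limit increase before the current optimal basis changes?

Binding constraints: bottling, hops. The basis is B = [[2,5],[5,5]] with det -15.
Per unit increase in bottling, x* moves by d = (-0.3333, 0.3333).
The basis stays optimal until ale reaches 0; allowable increase = 63 hr.

63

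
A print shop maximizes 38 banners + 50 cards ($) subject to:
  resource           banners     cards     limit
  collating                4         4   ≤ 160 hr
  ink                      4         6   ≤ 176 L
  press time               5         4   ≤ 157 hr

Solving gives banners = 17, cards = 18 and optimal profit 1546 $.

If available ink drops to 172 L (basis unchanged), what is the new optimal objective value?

Binding: ink and press time. Non-binding: collating (20 unused).
Slack constraints have shadow price 0 (complementary slackness).
From A_Bᵀ y = c: 4·y_ink + 5·y_press time = 38; 6·y_ink + 4·y_press time = 50.
Solving: y_ink = 7, y_press time = 2.
Δz = y_ink·Δb = 7 × (-4) = -28, so new z* = 1546 − 28 = 1518.

1518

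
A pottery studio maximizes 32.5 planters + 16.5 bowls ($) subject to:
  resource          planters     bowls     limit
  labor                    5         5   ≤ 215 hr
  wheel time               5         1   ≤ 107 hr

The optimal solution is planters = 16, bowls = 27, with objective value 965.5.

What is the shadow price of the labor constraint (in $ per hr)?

2.5

Check each constraint at x*: labor 215/215 (tight); wheel time 107/107 (tight).
The binding rows give the dual system: 5·y_labor + 5·y_wheel time = 32.5 and 5·y_labor + 1·y_wheel time = 16.5.
This yields shadow prices y_labor = 2.5, y_wheel time = 4.
Shadow price of labor = 2.5.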